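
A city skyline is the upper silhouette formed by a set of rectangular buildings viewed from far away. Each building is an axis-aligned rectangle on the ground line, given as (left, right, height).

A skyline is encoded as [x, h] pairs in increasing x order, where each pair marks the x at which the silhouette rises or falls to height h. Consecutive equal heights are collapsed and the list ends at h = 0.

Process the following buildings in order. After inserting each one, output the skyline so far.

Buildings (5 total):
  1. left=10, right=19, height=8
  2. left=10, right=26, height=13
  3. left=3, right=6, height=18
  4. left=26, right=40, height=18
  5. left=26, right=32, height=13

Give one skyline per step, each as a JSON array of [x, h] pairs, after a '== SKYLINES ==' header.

== SKYLINES ==
[[10,8],[19,0]]
[[10,13],[26,0]]
[[3,18],[6,0],[10,13],[26,0]]
[[3,18],[6,0],[10,13],[26,18],[40,0]]
[[3,18],[6,0],[10,13],[26,18],[40,0]]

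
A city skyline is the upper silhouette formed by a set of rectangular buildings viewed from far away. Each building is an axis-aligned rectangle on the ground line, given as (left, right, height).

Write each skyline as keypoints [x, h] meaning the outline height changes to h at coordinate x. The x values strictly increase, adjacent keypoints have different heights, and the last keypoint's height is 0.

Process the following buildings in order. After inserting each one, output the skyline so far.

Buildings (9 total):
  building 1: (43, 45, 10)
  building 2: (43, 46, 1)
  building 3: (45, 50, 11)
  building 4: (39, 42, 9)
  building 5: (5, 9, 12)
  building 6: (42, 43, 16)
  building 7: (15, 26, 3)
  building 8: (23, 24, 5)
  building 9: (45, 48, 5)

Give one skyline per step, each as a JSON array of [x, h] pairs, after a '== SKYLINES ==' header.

== SKYLINES ==
[[43,10],[45,0]]
[[43,10],[45,1],[46,0]]
[[43,10],[45,11],[50,0]]
[[39,9],[42,0],[43,10],[45,11],[50,0]]
[[5,12],[9,0],[39,9],[42,0],[43,10],[45,11],[50,0]]
[[5,12],[9,0],[39,9],[42,16],[43,10],[45,11],[50,0]]
[[5,12],[9,0],[15,3],[26,0],[39,9],[42,16],[43,10],[45,11],[50,0]]
[[5,12],[9,0],[15,3],[23,5],[24,3],[26,0],[39,9],[42,16],[43,10],[45,11],[50,0]]
[[5,12],[9,0],[15,3],[23,5],[24,3],[26,0],[39,9],[42,16],[43,10],[45,11],[50,0]]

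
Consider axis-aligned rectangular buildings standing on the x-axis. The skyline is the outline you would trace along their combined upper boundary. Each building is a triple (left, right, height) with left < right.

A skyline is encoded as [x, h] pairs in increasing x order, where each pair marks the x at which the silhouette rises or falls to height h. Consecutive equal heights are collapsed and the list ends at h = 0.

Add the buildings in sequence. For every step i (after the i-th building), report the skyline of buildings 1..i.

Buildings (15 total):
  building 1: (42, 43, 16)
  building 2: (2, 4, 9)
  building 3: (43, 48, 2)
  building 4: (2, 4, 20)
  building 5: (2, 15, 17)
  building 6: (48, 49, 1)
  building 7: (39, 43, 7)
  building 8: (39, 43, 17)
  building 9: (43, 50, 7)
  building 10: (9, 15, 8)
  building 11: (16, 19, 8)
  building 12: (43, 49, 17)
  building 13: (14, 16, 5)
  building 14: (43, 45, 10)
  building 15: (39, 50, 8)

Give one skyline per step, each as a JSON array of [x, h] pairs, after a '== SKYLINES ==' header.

== SKYLINES ==
[[42,16],[43,0]]
[[2,9],[4,0],[42,16],[43,0]]
[[2,9],[4,0],[42,16],[43,2],[48,0]]
[[2,20],[4,0],[42,16],[43,2],[48,0]]
[[2,20],[4,17],[15,0],[42,16],[43,2],[48,0]]
[[2,20],[4,17],[15,0],[42,16],[43,2],[48,1],[49,0]]
[[2,20],[4,17],[15,0],[39,7],[42,16],[43,2],[48,1],[49,0]]
[[2,20],[4,17],[15,0],[39,17],[43,2],[48,1],[49,0]]
[[2,20],[4,17],[15,0],[39,17],[43,7],[50,0]]
[[2,20],[4,17],[15,0],[39,17],[43,7],[50,0]]
[[2,20],[4,17],[15,0],[16,8],[19,0],[39,17],[43,7],[50,0]]
[[2,20],[4,17],[15,0],[16,8],[19,0],[39,17],[49,7],[50,0]]
[[2,20],[4,17],[15,5],[16,8],[19,0],[39,17],[49,7],[50,0]]
[[2,20],[4,17],[15,5],[16,8],[19,0],[39,17],[49,7],[50,0]]
[[2,20],[4,17],[15,5],[16,8],[19,0],[39,17],[49,8],[50,0]]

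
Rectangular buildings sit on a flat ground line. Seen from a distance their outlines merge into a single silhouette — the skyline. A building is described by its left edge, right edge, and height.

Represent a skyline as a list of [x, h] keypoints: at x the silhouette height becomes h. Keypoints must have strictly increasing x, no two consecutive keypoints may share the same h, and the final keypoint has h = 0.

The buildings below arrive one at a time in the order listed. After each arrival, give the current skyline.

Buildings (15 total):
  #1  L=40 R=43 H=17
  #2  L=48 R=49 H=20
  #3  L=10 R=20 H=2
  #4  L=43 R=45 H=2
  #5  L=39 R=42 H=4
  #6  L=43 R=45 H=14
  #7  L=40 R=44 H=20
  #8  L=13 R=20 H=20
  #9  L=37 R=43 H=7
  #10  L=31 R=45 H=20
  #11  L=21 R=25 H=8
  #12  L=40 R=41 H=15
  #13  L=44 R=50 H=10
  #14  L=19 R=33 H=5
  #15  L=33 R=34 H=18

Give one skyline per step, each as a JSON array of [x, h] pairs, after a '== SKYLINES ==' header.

== SKYLINES ==
[[40,17],[43,0]]
[[40,17],[43,0],[48,20],[49,0]]
[[10,2],[20,0],[40,17],[43,0],[48,20],[49,0]]
[[10,2],[20,0],[40,17],[43,2],[45,0],[48,20],[49,0]]
[[10,2],[20,0],[39,4],[40,17],[43,2],[45,0],[48,20],[49,0]]
[[10,2],[20,0],[39,4],[40,17],[43,14],[45,0],[48,20],[49,0]]
[[10,2],[20,0],[39,4],[40,20],[44,14],[45,0],[48,20],[49,0]]
[[10,2],[13,20],[20,0],[39,4],[40,20],[44,14],[45,0],[48,20],[49,0]]
[[10,2],[13,20],[20,0],[37,7],[40,20],[44,14],[45,0],[48,20],[49,0]]
[[10,2],[13,20],[20,0],[31,20],[45,0],[48,20],[49,0]]
[[10,2],[13,20],[20,0],[21,8],[25,0],[31,20],[45,0],[48,20],[49,0]]
[[10,2],[13,20],[20,0],[21,8],[25,0],[31,20],[45,0],[48,20],[49,0]]
[[10,2],[13,20],[20,0],[21,8],[25,0],[31,20],[45,10],[48,20],[49,10],[50,0]]
[[10,2],[13,20],[20,5],[21,8],[25,5],[31,20],[45,10],[48,20],[49,10],[50,0]]
[[10,2],[13,20],[20,5],[21,8],[25,5],[31,20],[45,10],[48,20],[49,10],[50,0]]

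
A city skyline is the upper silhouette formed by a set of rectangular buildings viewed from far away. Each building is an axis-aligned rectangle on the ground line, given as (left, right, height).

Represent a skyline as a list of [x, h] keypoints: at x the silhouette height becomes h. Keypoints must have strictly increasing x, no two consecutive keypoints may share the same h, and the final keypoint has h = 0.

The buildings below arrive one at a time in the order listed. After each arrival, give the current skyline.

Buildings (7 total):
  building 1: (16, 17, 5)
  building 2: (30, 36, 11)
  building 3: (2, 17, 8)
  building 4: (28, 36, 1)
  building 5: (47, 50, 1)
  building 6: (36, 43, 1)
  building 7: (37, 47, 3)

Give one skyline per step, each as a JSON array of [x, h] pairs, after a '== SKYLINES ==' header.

== SKYLINES ==
[[16,5],[17,0]]
[[16,5],[17,0],[30,11],[36,0]]
[[2,8],[17,0],[30,11],[36,0]]
[[2,8],[17,0],[28,1],[30,11],[36,0]]
[[2,8],[17,0],[28,1],[30,11],[36,0],[47,1],[50,0]]
[[2,8],[17,0],[28,1],[30,11],[36,1],[43,0],[47,1],[50,0]]
[[2,8],[17,0],[28,1],[30,11],[36,1],[37,3],[47,1],[50,0]]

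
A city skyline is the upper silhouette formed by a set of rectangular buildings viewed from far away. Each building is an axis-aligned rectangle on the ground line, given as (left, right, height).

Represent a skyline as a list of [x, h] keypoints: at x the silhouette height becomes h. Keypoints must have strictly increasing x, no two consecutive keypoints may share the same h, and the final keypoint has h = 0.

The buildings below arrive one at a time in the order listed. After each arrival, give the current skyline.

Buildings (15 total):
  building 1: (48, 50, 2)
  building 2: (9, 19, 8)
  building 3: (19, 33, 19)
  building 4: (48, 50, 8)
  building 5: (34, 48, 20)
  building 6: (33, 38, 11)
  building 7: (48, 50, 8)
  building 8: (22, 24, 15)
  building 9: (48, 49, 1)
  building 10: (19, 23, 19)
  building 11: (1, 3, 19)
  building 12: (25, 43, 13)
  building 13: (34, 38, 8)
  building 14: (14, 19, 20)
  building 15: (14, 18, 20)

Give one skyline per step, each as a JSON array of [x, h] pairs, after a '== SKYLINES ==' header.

== SKYLINES ==
[[48,2],[50,0]]
[[9,8],[19,0],[48,2],[50,0]]
[[9,8],[19,19],[33,0],[48,2],[50,0]]
[[9,8],[19,19],[33,0],[48,8],[50,0]]
[[9,8],[19,19],[33,0],[34,20],[48,8],[50,0]]
[[9,8],[19,19],[33,11],[34,20],[48,8],[50,0]]
[[9,8],[19,19],[33,11],[34,20],[48,8],[50,0]]
[[9,8],[19,19],[33,11],[34,20],[48,8],[50,0]]
[[9,8],[19,19],[33,11],[34,20],[48,8],[50,0]]
[[9,8],[19,19],[33,11],[34,20],[48,8],[50,0]]
[[1,19],[3,0],[9,8],[19,19],[33,11],[34,20],[48,8],[50,0]]
[[1,19],[3,0],[9,8],[19,19],[33,13],[34,20],[48,8],[50,0]]
[[1,19],[3,0],[9,8],[19,19],[33,13],[34,20],[48,8],[50,0]]
[[1,19],[3,0],[9,8],[14,20],[19,19],[33,13],[34,20],[48,8],[50,0]]
[[1,19],[3,0],[9,8],[14,20],[19,19],[33,13],[34,20],[48,8],[50,0]]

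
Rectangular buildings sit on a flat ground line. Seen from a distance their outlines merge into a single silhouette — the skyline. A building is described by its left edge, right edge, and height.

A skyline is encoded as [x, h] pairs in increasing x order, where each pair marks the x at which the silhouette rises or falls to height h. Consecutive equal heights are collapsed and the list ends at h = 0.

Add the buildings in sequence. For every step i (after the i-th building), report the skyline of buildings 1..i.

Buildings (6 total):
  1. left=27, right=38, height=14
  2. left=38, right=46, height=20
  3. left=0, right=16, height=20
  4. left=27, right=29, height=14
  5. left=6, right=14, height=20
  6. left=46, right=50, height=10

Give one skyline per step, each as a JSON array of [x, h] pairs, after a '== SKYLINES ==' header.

== SKYLINES ==
[[27,14],[38,0]]
[[27,14],[38,20],[46,0]]
[[0,20],[16,0],[27,14],[38,20],[46,0]]
[[0,20],[16,0],[27,14],[38,20],[46,0]]
[[0,20],[16,0],[27,14],[38,20],[46,0]]
[[0,20],[16,0],[27,14],[38,20],[46,10],[50,0]]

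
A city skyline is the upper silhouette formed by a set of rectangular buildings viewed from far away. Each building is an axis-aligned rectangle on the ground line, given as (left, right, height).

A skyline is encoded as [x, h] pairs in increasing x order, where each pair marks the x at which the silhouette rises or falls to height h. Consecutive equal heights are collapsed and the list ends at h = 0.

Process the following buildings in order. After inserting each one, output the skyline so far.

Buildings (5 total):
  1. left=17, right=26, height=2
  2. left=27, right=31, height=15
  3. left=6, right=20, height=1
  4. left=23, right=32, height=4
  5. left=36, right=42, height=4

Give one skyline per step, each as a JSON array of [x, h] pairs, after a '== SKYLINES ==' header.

== SKYLINES ==
[[17,2],[26,0]]
[[17,2],[26,0],[27,15],[31,0]]
[[6,1],[17,2],[26,0],[27,15],[31,0]]
[[6,1],[17,2],[23,4],[27,15],[31,4],[32,0]]
[[6,1],[17,2],[23,4],[27,15],[31,4],[32,0],[36,4],[42,0]]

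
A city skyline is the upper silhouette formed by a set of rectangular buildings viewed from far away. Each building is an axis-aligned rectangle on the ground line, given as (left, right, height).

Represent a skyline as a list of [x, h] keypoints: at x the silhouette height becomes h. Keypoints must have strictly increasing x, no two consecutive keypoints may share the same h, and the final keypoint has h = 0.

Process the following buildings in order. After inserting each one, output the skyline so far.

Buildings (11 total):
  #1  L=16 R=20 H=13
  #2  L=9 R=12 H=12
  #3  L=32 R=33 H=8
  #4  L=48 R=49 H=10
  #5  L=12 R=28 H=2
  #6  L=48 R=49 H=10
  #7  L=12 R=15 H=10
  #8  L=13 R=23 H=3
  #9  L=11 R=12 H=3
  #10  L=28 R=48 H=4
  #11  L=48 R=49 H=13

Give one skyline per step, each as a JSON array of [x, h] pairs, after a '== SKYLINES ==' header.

== SKYLINES ==
[[16,13],[20,0]]
[[9,12],[12,0],[16,13],[20,0]]
[[9,12],[12,0],[16,13],[20,0],[32,8],[33,0]]
[[9,12],[12,0],[16,13],[20,0],[32,8],[33,0],[48,10],[49,0]]
[[9,12],[12,2],[16,13],[20,2],[28,0],[32,8],[33,0],[48,10],[49,0]]
[[9,12],[12,2],[16,13],[20,2],[28,0],[32,8],[33,0],[48,10],[49,0]]
[[9,12],[12,10],[15,2],[16,13],[20,2],[28,0],[32,8],[33,0],[48,10],[49,0]]
[[9,12],[12,10],[15,3],[16,13],[20,3],[23,2],[28,0],[32,8],[33,0],[48,10],[49,0]]
[[9,12],[12,10],[15,3],[16,13],[20,3],[23,2],[28,0],[32,8],[33,0],[48,10],[49,0]]
[[9,12],[12,10],[15,3],[16,13],[20,3],[23,2],[28,4],[32,8],[33,4],[48,10],[49,0]]
[[9,12],[12,10],[15,3],[16,13],[20,3],[23,2],[28,4],[32,8],[33,4],[48,13],[49,0]]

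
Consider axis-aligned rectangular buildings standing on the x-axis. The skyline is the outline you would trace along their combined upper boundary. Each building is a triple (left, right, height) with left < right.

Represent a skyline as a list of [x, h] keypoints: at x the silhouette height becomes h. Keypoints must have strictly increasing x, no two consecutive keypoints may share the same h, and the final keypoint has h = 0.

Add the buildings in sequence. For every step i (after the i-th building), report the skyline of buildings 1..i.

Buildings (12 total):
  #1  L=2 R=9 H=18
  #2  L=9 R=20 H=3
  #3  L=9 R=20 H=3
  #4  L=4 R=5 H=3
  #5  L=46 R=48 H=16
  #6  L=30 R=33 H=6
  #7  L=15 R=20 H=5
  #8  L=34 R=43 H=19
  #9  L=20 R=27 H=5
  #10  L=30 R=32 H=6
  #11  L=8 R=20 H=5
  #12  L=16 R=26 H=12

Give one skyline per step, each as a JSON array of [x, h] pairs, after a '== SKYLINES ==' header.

== SKYLINES ==
[[2,18],[9,0]]
[[2,18],[9,3],[20,0]]
[[2,18],[9,3],[20,0]]
[[2,18],[9,3],[20,0]]
[[2,18],[9,3],[20,0],[46,16],[48,0]]
[[2,18],[9,3],[20,0],[30,6],[33,0],[46,16],[48,0]]
[[2,18],[9,3],[15,5],[20,0],[30,6],[33,0],[46,16],[48,0]]
[[2,18],[9,3],[15,5],[20,0],[30,6],[33,0],[34,19],[43,0],[46,16],[48,0]]
[[2,18],[9,3],[15,5],[27,0],[30,6],[33,0],[34,19],[43,0],[46,16],[48,0]]
[[2,18],[9,3],[15,5],[27,0],[30,6],[33,0],[34,19],[43,0],[46,16],[48,0]]
[[2,18],[9,5],[27,0],[30,6],[33,0],[34,19],[43,0],[46,16],[48,0]]
[[2,18],[9,5],[16,12],[26,5],[27,0],[30,6],[33,0],[34,19],[43,0],[46,16],[48,0]]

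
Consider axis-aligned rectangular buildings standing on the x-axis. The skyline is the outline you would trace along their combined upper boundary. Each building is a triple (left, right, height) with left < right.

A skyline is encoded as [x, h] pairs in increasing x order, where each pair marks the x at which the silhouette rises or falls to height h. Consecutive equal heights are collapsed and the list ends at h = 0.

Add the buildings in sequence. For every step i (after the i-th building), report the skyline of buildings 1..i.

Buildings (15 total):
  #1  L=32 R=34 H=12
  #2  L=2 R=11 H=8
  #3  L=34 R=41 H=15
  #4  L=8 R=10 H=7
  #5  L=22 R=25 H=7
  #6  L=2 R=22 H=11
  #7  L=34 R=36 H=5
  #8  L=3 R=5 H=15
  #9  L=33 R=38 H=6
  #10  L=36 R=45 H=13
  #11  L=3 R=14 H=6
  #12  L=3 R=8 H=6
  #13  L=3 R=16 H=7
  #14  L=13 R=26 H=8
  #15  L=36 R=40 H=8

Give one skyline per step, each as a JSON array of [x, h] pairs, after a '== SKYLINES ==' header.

== SKYLINES ==
[[32,12],[34,0]]
[[2,8],[11,0],[32,12],[34,0]]
[[2,8],[11,0],[32,12],[34,15],[41,0]]
[[2,8],[11,0],[32,12],[34,15],[41,0]]
[[2,8],[11,0],[22,7],[25,0],[32,12],[34,15],[41,0]]
[[2,11],[22,7],[25,0],[32,12],[34,15],[41,0]]
[[2,11],[22,7],[25,0],[32,12],[34,15],[41,0]]
[[2,11],[3,15],[5,11],[22,7],[25,0],[32,12],[34,15],[41,0]]
[[2,11],[3,15],[5,11],[22,7],[25,0],[32,12],[34,15],[41,0]]
[[2,11],[3,15],[5,11],[22,7],[25,0],[32,12],[34,15],[41,13],[45,0]]
[[2,11],[3,15],[5,11],[22,7],[25,0],[32,12],[34,15],[41,13],[45,0]]
[[2,11],[3,15],[5,11],[22,7],[25,0],[32,12],[34,15],[41,13],[45,0]]
[[2,11],[3,15],[5,11],[22,7],[25,0],[32,12],[34,15],[41,13],[45,0]]
[[2,11],[3,15],[5,11],[22,8],[26,0],[32,12],[34,15],[41,13],[45,0]]
[[2,11],[3,15],[5,11],[22,8],[26,0],[32,12],[34,15],[41,13],[45,0]]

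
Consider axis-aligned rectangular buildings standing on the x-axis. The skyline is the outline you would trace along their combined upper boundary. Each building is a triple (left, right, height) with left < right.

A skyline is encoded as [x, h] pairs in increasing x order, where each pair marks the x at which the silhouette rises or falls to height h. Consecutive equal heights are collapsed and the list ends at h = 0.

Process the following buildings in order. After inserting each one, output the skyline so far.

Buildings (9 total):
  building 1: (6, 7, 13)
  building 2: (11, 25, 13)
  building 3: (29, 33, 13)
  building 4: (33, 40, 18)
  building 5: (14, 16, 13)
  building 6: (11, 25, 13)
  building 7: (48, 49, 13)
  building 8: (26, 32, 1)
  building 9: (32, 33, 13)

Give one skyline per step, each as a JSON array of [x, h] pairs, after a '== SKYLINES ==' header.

== SKYLINES ==
[[6,13],[7,0]]
[[6,13],[7,0],[11,13],[25,0]]
[[6,13],[7,0],[11,13],[25,0],[29,13],[33,0]]
[[6,13],[7,0],[11,13],[25,0],[29,13],[33,18],[40,0]]
[[6,13],[7,0],[11,13],[25,0],[29,13],[33,18],[40,0]]
[[6,13],[7,0],[11,13],[25,0],[29,13],[33,18],[40,0]]
[[6,13],[7,0],[11,13],[25,0],[29,13],[33,18],[40,0],[48,13],[49,0]]
[[6,13],[7,0],[11,13],[25,0],[26,1],[29,13],[33,18],[40,0],[48,13],[49,0]]
[[6,13],[7,0],[11,13],[25,0],[26,1],[29,13],[33,18],[40,0],[48,13],[49,0]]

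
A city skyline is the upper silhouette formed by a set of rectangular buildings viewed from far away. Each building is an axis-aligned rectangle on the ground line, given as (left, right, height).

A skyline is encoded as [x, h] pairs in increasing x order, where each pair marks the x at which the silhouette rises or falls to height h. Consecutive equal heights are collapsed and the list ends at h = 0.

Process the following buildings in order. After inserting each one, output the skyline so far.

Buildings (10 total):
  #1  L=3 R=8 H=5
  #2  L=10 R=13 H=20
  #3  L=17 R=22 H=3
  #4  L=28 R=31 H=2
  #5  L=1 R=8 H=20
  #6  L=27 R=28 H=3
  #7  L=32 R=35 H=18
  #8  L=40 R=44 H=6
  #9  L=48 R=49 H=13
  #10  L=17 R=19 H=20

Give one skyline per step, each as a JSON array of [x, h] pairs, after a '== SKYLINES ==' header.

== SKYLINES ==
[[3,5],[8,0]]
[[3,5],[8,0],[10,20],[13,0]]
[[3,5],[8,0],[10,20],[13,0],[17,3],[22,0]]
[[3,5],[8,0],[10,20],[13,0],[17,3],[22,0],[28,2],[31,0]]
[[1,20],[8,0],[10,20],[13,0],[17,3],[22,0],[28,2],[31,0]]
[[1,20],[8,0],[10,20],[13,0],[17,3],[22,0],[27,3],[28,2],[31,0]]
[[1,20],[8,0],[10,20],[13,0],[17,3],[22,0],[27,3],[28,2],[31,0],[32,18],[35,0]]
[[1,20],[8,0],[10,20],[13,0],[17,3],[22,0],[27,3],[28,2],[31,0],[32,18],[35,0],[40,6],[44,0]]
[[1,20],[8,0],[10,20],[13,0],[17,3],[22,0],[27,3],[28,2],[31,0],[32,18],[35,0],[40,6],[44,0],[48,13],[49,0]]
[[1,20],[8,0],[10,20],[13,0],[17,20],[19,3],[22,0],[27,3],[28,2],[31,0],[32,18],[35,0],[40,6],[44,0],[48,13],[49,0]]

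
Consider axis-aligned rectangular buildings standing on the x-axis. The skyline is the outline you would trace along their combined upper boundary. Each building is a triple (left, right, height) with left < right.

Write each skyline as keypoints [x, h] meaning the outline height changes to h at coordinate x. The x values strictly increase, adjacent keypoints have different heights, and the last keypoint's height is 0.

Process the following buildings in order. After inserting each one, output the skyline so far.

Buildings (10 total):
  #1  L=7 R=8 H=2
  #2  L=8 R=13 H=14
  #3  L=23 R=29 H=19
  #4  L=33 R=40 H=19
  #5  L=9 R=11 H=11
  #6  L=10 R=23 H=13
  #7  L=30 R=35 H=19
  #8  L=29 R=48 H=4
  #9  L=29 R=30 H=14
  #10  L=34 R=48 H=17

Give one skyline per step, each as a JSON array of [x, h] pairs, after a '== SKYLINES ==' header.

== SKYLINES ==
[[7,2],[8,0]]
[[7,2],[8,14],[13,0]]
[[7,2],[8,14],[13,0],[23,19],[29,0]]
[[7,2],[8,14],[13,0],[23,19],[29,0],[33,19],[40,0]]
[[7,2],[8,14],[13,0],[23,19],[29,0],[33,19],[40,0]]
[[7,2],[8,14],[13,13],[23,19],[29,0],[33,19],[40,0]]
[[7,2],[8,14],[13,13],[23,19],[29,0],[30,19],[40,0]]
[[7,2],[8,14],[13,13],[23,19],[29,4],[30,19],[40,4],[48,0]]
[[7,2],[8,14],[13,13],[23,19],[29,14],[30,19],[40,4],[48,0]]
[[7,2],[8,14],[13,13],[23,19],[29,14],[30,19],[40,17],[48,0]]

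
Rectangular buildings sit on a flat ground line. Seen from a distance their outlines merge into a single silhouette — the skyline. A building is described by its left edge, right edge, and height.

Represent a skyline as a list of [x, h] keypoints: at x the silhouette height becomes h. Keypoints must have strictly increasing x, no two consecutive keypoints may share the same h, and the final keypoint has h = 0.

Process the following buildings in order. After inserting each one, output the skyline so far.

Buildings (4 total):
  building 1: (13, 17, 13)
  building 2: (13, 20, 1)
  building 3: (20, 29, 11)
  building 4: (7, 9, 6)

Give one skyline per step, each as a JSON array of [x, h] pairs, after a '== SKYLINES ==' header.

== SKYLINES ==
[[13,13],[17,0]]
[[13,13],[17,1],[20,0]]
[[13,13],[17,1],[20,11],[29,0]]
[[7,6],[9,0],[13,13],[17,1],[20,11],[29,0]]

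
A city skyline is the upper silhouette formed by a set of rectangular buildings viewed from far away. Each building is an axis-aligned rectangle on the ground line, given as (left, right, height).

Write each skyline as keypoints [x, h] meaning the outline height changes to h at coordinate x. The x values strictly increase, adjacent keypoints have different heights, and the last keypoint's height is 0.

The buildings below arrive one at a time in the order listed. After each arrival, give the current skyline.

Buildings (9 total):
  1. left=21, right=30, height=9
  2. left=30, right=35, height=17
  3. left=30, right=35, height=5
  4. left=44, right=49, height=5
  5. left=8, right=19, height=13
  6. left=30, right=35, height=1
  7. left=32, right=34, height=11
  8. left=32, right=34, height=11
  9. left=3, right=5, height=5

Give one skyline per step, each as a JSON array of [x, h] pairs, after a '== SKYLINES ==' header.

== SKYLINES ==
[[21,9],[30,0]]
[[21,9],[30,17],[35,0]]
[[21,9],[30,17],[35,0]]
[[21,9],[30,17],[35,0],[44,5],[49,0]]
[[8,13],[19,0],[21,9],[30,17],[35,0],[44,5],[49,0]]
[[8,13],[19,0],[21,9],[30,17],[35,0],[44,5],[49,0]]
[[8,13],[19,0],[21,9],[30,17],[35,0],[44,5],[49,0]]
[[8,13],[19,0],[21,9],[30,17],[35,0],[44,5],[49,0]]
[[3,5],[5,0],[8,13],[19,0],[21,9],[30,17],[35,0],[44,5],[49,0]]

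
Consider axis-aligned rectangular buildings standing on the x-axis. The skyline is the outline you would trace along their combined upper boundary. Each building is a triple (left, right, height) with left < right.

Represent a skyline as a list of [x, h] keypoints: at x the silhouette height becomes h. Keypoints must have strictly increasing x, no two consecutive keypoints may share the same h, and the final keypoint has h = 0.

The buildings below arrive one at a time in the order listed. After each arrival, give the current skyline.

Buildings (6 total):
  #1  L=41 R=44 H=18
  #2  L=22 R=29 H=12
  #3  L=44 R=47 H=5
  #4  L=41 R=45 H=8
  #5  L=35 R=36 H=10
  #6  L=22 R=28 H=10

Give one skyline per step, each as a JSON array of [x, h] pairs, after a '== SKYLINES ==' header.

== SKYLINES ==
[[41,18],[44,0]]
[[22,12],[29,0],[41,18],[44,0]]
[[22,12],[29,0],[41,18],[44,5],[47,0]]
[[22,12],[29,0],[41,18],[44,8],[45,5],[47,0]]
[[22,12],[29,0],[35,10],[36,0],[41,18],[44,8],[45,5],[47,0]]
[[22,12],[29,0],[35,10],[36,0],[41,18],[44,8],[45,5],[47,0]]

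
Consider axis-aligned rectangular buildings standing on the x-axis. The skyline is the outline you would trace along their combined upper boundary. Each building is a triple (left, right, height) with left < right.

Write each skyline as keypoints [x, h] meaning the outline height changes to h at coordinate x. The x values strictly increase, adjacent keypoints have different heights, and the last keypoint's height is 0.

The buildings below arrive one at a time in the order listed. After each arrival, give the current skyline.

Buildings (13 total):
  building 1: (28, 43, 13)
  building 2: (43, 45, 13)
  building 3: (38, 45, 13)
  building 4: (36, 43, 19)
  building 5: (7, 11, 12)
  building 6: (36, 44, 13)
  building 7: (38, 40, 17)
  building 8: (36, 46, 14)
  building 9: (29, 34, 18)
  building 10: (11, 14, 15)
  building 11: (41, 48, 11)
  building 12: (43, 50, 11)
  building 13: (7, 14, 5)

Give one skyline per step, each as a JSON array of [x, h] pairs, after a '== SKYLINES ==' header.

== SKYLINES ==
[[28,13],[43,0]]
[[28,13],[45,0]]
[[28,13],[45,0]]
[[28,13],[36,19],[43,13],[45,0]]
[[7,12],[11,0],[28,13],[36,19],[43,13],[45,0]]
[[7,12],[11,0],[28,13],[36,19],[43,13],[45,0]]
[[7,12],[11,0],[28,13],[36,19],[43,13],[45,0]]
[[7,12],[11,0],[28,13],[36,19],[43,14],[46,0]]
[[7,12],[11,0],[28,13],[29,18],[34,13],[36,19],[43,14],[46,0]]
[[7,12],[11,15],[14,0],[28,13],[29,18],[34,13],[36,19],[43,14],[46,0]]
[[7,12],[11,15],[14,0],[28,13],[29,18],[34,13],[36,19],[43,14],[46,11],[48,0]]
[[7,12],[11,15],[14,0],[28,13],[29,18],[34,13],[36,19],[43,14],[46,11],[50,0]]
[[7,12],[11,15],[14,0],[28,13],[29,18],[34,13],[36,19],[43,14],[46,11],[50,0]]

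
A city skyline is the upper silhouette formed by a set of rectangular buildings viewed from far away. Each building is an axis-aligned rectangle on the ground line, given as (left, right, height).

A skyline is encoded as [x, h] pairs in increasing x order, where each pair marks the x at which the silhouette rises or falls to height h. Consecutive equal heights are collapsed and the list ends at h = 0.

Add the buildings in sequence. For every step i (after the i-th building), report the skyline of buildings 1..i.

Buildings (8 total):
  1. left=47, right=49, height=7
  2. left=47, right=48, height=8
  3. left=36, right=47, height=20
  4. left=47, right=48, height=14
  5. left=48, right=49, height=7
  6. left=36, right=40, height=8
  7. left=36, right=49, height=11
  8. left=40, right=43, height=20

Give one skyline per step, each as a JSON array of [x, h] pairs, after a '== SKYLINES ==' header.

== SKYLINES ==
[[47,7],[49,0]]
[[47,8],[48,7],[49,0]]
[[36,20],[47,8],[48,7],[49,0]]
[[36,20],[47,14],[48,7],[49,0]]
[[36,20],[47,14],[48,7],[49,0]]
[[36,20],[47,14],[48,7],[49,0]]
[[36,20],[47,14],[48,11],[49,0]]
[[36,20],[47,14],[48,11],[49,0]]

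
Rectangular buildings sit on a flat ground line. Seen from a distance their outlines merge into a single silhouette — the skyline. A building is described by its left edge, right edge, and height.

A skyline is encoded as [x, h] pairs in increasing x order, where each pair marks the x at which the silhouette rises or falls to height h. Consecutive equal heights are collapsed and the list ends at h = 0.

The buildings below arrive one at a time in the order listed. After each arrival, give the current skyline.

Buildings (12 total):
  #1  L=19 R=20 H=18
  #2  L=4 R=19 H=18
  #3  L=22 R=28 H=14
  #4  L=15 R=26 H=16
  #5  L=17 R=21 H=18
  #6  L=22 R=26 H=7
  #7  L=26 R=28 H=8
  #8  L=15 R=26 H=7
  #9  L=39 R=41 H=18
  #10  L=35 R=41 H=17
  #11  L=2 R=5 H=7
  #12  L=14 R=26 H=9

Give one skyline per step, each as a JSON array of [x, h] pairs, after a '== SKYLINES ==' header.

== SKYLINES ==
[[19,18],[20,0]]
[[4,18],[20,0]]
[[4,18],[20,0],[22,14],[28,0]]
[[4,18],[20,16],[26,14],[28,0]]
[[4,18],[21,16],[26,14],[28,0]]
[[4,18],[21,16],[26,14],[28,0]]
[[4,18],[21,16],[26,14],[28,0]]
[[4,18],[21,16],[26,14],[28,0]]
[[4,18],[21,16],[26,14],[28,0],[39,18],[41,0]]
[[4,18],[21,16],[26,14],[28,0],[35,17],[39,18],[41,0]]
[[2,7],[4,18],[21,16],[26,14],[28,0],[35,17],[39,18],[41,0]]
[[2,7],[4,18],[21,16],[26,14],[28,0],[35,17],[39,18],[41,0]]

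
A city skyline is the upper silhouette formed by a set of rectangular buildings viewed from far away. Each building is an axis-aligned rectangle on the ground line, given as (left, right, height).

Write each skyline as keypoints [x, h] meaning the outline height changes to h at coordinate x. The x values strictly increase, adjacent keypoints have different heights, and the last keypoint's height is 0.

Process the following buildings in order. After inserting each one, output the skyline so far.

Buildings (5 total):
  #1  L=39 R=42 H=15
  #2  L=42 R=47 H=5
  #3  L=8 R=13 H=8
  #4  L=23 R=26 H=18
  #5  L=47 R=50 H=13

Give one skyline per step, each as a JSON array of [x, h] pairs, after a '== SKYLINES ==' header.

== SKYLINES ==
[[39,15],[42,0]]
[[39,15],[42,5],[47,0]]
[[8,8],[13,0],[39,15],[42,5],[47,0]]
[[8,8],[13,0],[23,18],[26,0],[39,15],[42,5],[47,0]]
[[8,8],[13,0],[23,18],[26,0],[39,15],[42,5],[47,13],[50,0]]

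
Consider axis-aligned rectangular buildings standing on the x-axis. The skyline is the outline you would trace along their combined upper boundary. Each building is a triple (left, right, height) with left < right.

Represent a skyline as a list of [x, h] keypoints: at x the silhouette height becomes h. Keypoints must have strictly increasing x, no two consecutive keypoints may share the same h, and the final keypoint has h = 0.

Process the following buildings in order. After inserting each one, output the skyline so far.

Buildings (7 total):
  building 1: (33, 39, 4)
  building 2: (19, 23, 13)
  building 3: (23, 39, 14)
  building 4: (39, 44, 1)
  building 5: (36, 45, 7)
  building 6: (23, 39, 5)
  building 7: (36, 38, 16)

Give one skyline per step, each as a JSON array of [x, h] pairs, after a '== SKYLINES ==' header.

== SKYLINES ==
[[33,4],[39,0]]
[[19,13],[23,0],[33,4],[39,0]]
[[19,13],[23,14],[39,0]]
[[19,13],[23,14],[39,1],[44,0]]
[[19,13],[23,14],[39,7],[45,0]]
[[19,13],[23,14],[39,7],[45,0]]
[[19,13],[23,14],[36,16],[38,14],[39,7],[45,0]]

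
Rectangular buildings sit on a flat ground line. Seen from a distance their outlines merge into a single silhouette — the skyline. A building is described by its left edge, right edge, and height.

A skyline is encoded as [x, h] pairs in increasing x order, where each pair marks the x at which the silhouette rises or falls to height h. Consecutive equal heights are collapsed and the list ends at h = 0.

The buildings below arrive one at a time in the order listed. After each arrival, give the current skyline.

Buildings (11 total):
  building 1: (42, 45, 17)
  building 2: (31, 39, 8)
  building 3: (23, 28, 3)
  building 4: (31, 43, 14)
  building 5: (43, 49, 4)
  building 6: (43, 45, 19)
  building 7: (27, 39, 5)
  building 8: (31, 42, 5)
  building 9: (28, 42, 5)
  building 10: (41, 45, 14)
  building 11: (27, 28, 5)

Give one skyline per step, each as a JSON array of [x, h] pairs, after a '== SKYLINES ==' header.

== SKYLINES ==
[[42,17],[45,0]]
[[31,8],[39,0],[42,17],[45,0]]
[[23,3],[28,0],[31,8],[39,0],[42,17],[45,0]]
[[23,3],[28,0],[31,14],[42,17],[45,0]]
[[23,3],[28,0],[31,14],[42,17],[45,4],[49,0]]
[[23,3],[28,0],[31,14],[42,17],[43,19],[45,4],[49,0]]
[[23,3],[27,5],[31,14],[42,17],[43,19],[45,4],[49,0]]
[[23,3],[27,5],[31,14],[42,17],[43,19],[45,4],[49,0]]
[[23,3],[27,5],[31,14],[42,17],[43,19],[45,4],[49,0]]
[[23,3],[27,5],[31,14],[42,17],[43,19],[45,4],[49,0]]
[[23,3],[27,5],[31,14],[42,17],[43,19],[45,4],[49,0]]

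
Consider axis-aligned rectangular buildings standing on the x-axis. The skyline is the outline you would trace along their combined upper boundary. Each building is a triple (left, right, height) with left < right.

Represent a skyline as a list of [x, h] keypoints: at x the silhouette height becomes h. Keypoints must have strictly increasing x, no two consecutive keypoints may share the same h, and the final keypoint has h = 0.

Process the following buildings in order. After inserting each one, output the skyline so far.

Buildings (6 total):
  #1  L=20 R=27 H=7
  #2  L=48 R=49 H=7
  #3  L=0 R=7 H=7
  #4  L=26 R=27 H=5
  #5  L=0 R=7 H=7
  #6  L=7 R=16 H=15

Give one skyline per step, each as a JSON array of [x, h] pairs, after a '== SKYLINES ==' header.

== SKYLINES ==
[[20,7],[27,0]]
[[20,7],[27,0],[48,7],[49,0]]
[[0,7],[7,0],[20,7],[27,0],[48,7],[49,0]]
[[0,7],[7,0],[20,7],[27,0],[48,7],[49,0]]
[[0,7],[7,0],[20,7],[27,0],[48,7],[49,0]]
[[0,7],[7,15],[16,0],[20,7],[27,0],[48,7],[49,0]]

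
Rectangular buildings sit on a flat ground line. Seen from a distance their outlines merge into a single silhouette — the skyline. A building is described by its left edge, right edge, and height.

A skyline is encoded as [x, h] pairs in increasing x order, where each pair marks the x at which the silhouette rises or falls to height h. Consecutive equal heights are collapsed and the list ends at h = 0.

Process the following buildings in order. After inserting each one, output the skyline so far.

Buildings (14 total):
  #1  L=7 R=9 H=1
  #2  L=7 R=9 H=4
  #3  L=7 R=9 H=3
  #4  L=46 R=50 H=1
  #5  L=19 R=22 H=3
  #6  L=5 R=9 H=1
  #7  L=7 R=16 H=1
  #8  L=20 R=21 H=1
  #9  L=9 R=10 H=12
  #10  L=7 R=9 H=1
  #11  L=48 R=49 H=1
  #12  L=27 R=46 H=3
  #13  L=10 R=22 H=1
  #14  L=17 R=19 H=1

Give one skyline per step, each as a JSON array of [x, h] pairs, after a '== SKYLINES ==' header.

== SKYLINES ==
[[7,1],[9,0]]
[[7,4],[9,0]]
[[7,4],[9,0]]
[[7,4],[9,0],[46,1],[50,0]]
[[7,4],[9,0],[19,3],[22,0],[46,1],[50,0]]
[[5,1],[7,4],[9,0],[19,3],[22,0],[46,1],[50,0]]
[[5,1],[7,4],[9,1],[16,0],[19,3],[22,0],[46,1],[50,0]]
[[5,1],[7,4],[9,1],[16,0],[19,3],[22,0],[46,1],[50,0]]
[[5,1],[7,4],[9,12],[10,1],[16,0],[19,3],[22,0],[46,1],[50,0]]
[[5,1],[7,4],[9,12],[10,1],[16,0],[19,3],[22,0],[46,1],[50,0]]
[[5,1],[7,4],[9,12],[10,1],[16,0],[19,3],[22,0],[46,1],[50,0]]
[[5,1],[7,4],[9,12],[10,1],[16,0],[19,3],[22,0],[27,3],[46,1],[50,0]]
[[5,1],[7,4],[9,12],[10,1],[19,3],[22,0],[27,3],[46,1],[50,0]]
[[5,1],[7,4],[9,12],[10,1],[19,3],[22,0],[27,3],[46,1],[50,0]]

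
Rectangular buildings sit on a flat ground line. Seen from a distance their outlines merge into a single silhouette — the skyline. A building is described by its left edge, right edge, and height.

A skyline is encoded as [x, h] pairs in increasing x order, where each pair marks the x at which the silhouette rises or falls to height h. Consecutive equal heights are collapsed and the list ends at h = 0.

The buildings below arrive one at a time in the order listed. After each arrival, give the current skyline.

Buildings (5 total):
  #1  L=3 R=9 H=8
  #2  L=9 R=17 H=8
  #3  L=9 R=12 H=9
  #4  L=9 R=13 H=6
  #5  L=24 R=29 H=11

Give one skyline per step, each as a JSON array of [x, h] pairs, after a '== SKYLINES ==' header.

== SKYLINES ==
[[3,8],[9,0]]
[[3,8],[17,0]]
[[3,8],[9,9],[12,8],[17,0]]
[[3,8],[9,9],[12,8],[17,0]]
[[3,8],[9,9],[12,8],[17,0],[24,11],[29,0]]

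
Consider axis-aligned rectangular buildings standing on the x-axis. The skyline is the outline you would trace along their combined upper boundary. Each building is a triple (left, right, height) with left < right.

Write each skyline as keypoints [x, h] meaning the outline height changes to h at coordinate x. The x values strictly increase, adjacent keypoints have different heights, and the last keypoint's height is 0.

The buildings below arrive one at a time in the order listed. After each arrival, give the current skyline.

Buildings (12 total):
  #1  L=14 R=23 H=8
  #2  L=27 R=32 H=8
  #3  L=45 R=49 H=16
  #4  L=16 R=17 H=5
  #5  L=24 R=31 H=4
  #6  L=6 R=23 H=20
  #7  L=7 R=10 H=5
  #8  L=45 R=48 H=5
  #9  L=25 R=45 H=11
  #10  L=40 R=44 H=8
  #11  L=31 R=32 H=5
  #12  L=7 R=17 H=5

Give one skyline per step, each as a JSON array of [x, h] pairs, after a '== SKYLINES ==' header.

== SKYLINES ==
[[14,8],[23,0]]
[[14,8],[23,0],[27,8],[32,0]]
[[14,8],[23,0],[27,8],[32,0],[45,16],[49,0]]
[[14,8],[23,0],[27,8],[32,0],[45,16],[49,0]]
[[14,8],[23,0],[24,4],[27,8],[32,0],[45,16],[49,0]]
[[6,20],[23,0],[24,4],[27,8],[32,0],[45,16],[49,0]]
[[6,20],[23,0],[24,4],[27,8],[32,0],[45,16],[49,0]]
[[6,20],[23,0],[24,4],[27,8],[32,0],[45,16],[49,0]]
[[6,20],[23,0],[24,4],[25,11],[45,16],[49,0]]
[[6,20],[23,0],[24,4],[25,11],[45,16],[49,0]]
[[6,20],[23,0],[24,4],[25,11],[45,16],[49,0]]
[[6,20],[23,0],[24,4],[25,11],[45,16],[49,0]]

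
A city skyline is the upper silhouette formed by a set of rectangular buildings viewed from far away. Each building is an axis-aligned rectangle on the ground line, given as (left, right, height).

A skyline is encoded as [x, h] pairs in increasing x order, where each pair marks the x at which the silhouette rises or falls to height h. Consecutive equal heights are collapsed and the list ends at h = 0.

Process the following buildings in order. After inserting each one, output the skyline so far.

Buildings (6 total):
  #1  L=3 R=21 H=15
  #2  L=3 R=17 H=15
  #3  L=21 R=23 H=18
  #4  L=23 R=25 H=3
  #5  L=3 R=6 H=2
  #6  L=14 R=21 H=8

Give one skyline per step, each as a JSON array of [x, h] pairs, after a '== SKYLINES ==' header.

== SKYLINES ==
[[3,15],[21,0]]
[[3,15],[21,0]]
[[3,15],[21,18],[23,0]]
[[3,15],[21,18],[23,3],[25,0]]
[[3,15],[21,18],[23,3],[25,0]]
[[3,15],[21,18],[23,3],[25,0]]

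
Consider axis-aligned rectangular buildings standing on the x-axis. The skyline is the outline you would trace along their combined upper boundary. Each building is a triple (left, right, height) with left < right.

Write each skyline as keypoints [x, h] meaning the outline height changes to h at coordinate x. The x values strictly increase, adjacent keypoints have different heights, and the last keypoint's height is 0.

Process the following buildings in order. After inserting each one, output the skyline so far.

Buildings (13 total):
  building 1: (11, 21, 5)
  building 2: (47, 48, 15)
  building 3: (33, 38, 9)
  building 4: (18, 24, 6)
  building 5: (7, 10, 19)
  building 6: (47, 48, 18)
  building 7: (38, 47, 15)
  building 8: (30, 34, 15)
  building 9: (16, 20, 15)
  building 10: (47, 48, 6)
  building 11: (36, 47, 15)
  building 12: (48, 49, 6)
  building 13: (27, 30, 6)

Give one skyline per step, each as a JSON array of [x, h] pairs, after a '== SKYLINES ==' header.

== SKYLINES ==
[[11,5],[21,0]]
[[11,5],[21,0],[47,15],[48,0]]
[[11,5],[21,0],[33,9],[38,0],[47,15],[48,0]]
[[11,5],[18,6],[24,0],[33,9],[38,0],[47,15],[48,0]]
[[7,19],[10,0],[11,5],[18,6],[24,0],[33,9],[38,0],[47,15],[48,0]]
[[7,19],[10,0],[11,5],[18,6],[24,0],[33,9],[38,0],[47,18],[48,0]]
[[7,19],[10,0],[11,5],[18,6],[24,0],[33,9],[38,15],[47,18],[48,0]]
[[7,19],[10,0],[11,5],[18,6],[24,0],[30,15],[34,9],[38,15],[47,18],[48,0]]
[[7,19],[10,0],[11,5],[16,15],[20,6],[24,0],[30,15],[34,9],[38,15],[47,18],[48,0]]
[[7,19],[10,0],[11,5],[16,15],[20,6],[24,0],[30,15],[34,9],[38,15],[47,18],[48,0]]
[[7,19],[10,0],[11,5],[16,15],[20,6],[24,0],[30,15],[34,9],[36,15],[47,18],[48,0]]
[[7,19],[10,0],[11,5],[16,15],[20,6],[24,0],[30,15],[34,9],[36,15],[47,18],[48,6],[49,0]]
[[7,19],[10,0],[11,5],[16,15],[20,6],[24,0],[27,6],[30,15],[34,9],[36,15],[47,18],[48,6],[49,0]]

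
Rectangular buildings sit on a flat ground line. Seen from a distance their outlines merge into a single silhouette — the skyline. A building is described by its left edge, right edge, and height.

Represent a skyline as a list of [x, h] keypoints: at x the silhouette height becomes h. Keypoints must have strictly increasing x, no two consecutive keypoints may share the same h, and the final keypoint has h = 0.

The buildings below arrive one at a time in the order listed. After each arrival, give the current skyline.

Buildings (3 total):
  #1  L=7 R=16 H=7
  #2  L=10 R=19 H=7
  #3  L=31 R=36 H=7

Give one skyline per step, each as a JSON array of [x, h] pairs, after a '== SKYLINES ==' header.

== SKYLINES ==
[[7,7],[16,0]]
[[7,7],[19,0]]
[[7,7],[19,0],[31,7],[36,0]]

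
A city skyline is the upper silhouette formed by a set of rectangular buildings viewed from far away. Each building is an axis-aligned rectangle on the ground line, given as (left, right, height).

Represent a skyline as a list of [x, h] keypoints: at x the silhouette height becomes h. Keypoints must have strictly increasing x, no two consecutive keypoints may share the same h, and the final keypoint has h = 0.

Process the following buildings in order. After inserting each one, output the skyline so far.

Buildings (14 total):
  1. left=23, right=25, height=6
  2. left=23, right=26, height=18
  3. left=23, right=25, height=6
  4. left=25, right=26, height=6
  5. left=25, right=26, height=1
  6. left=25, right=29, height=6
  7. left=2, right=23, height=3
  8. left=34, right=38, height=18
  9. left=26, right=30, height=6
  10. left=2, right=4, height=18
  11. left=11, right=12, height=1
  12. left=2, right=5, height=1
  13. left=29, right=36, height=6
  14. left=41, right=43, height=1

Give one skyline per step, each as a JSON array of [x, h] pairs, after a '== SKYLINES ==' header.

== SKYLINES ==
[[23,6],[25,0]]
[[23,18],[26,0]]
[[23,18],[26,0]]
[[23,18],[26,0]]
[[23,18],[26,0]]
[[23,18],[26,6],[29,0]]
[[2,3],[23,18],[26,6],[29,0]]
[[2,3],[23,18],[26,6],[29,0],[34,18],[38,0]]
[[2,3],[23,18],[26,6],[30,0],[34,18],[38,0]]
[[2,18],[4,3],[23,18],[26,6],[30,0],[34,18],[38,0]]
[[2,18],[4,3],[23,18],[26,6],[30,0],[34,18],[38,0]]
[[2,18],[4,3],[23,18],[26,6],[30,0],[34,18],[38,0]]
[[2,18],[4,3],[23,18],[26,6],[34,18],[38,0]]
[[2,18],[4,3],[23,18],[26,6],[34,18],[38,0],[41,1],[43,0]]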